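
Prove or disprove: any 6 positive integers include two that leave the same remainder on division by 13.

Try 6 consecutive integers, 9, 10, …, 14. Their remainders mod 13 are 9, 10, 11, 12, 0, 1 — pairwise different, as any 6 ≤ 13 consecutive integers have distinct residues.
So no two of them leave the same remainder on division by 13; the claim fails for this set.

No, the set {9, 10, 11, 12, 13, 14} is a counterexample.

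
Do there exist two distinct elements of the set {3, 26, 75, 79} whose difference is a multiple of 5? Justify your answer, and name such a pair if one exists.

Two integers differ by a multiple of 5 exactly when they have the same residue mod 5. The residues are 3↦3, 26↦1, 75↦0, 79↦4.
All 4 residues are distinct, so no two elements differ by a multiple of 5.

No such pair exists.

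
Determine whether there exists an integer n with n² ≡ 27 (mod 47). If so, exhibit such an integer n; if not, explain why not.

Take n = 11. Then 11² = 121 = 2·47 + 27, so 11² ≡ 27 (mod 47).

n = 11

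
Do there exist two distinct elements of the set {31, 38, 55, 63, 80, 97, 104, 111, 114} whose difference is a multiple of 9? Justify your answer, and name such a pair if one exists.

No such pair exists.

Residues mod 9: 31↦4, 38↦2, 55↦1, 63↦0, 80↦8, 97↦7, 104↦5, 111↦3, 114↦6.
These 9 residues are pairwise different, hence no difference of two elements is divisible by 9.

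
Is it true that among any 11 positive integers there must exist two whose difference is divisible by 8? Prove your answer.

Yes, this is always true.

There are exactly 8 possible remainders on division by 8.
Since 11 > 8, two of the 11 integers must share a residue class by the pigeonhole principle; call them a and b.
Then a ≡ b (mod 8), i.e. 8 ∣ (a − b).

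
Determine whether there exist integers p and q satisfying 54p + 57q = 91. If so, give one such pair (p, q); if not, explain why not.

gcd(54, 57) = 3, so every integer of the form 54p + 57q is a multiple of 3.
But 91 is not a multiple of 3 (it leaves remainder 1).
Therefore 54p + 57q = 91 has no solution in integers.

There are no such integers.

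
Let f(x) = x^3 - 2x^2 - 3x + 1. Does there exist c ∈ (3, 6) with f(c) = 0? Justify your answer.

f(3) = 1 and f(6) = 127, both positive, so a sign-change argument is unavailable; we show f keeps this sign on the whole interval.
Shift to the endpoint 3: with x = 3 + u (0 < u < 3), one computes f(3 + u) = u^3 + 7u^2 + 12u + 1.
All 4 nonzero coefficients of this polynomial in u are positive; hence for u > 0 the value is a sum of positive terms (the constant 1 among them).
Therefore f(x) > 0 throughout (3, 6), and f has no zero there.

f has no root in that interval.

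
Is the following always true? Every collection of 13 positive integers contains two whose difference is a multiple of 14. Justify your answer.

Take the 13 consecutive integers 8, 9, …, 20: their residues mod 14 are all distinct because 13 ≤ 14.
Any two of them differ by at most 12 < 14 and by at least 1, so no difference is a multiple of 14.

No; for instance {8, 9, 10, 11, 12, 13, 14, 15, 16, 17, 18, 19, 20} is a counterexample.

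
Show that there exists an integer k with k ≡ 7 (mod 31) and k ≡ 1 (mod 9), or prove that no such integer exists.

gcd(31, 9) = 1, so the Chinese Remainder Theorem guarantees exactly one residue class mod 279 satisfying both.
Any solution of the first congruence is k = 7 + 31t; substituting into the second, 31t ≡ 1 − 7 ≡ 3 (mod 9).
31 ≡ 4 (mod 9), so this reads 4t ≡ 3 (mod 9). Note 4·7 = 28 ≡ 1 (mod 9) (as 28 − 1 = 3·9), so 4⁻¹ ≡ 7.
Therefore t ≡ 7·3 = 21 ≡ 3 (mod 9).
Taking t = 3 gives k = 7 + 31·3 = 100.
Verify: 100 = 3·31 + 7 and 100 = 11·9 + 1. ✓

k = 100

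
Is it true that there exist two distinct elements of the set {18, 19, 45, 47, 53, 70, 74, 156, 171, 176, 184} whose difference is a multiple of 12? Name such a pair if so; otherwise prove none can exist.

Two integers differ by a multiple of 12 exactly when they have the same residue mod 12. The residues are 18↦6, 19↦7, 45↦9, 47↦11, 53↦5, 70↦10, 74↦2, 156↦0, 171↦3, 176↦8, 184↦4.
All 11 residues are distinct, so no two elements differ by a multiple of 12.

No such pair exists.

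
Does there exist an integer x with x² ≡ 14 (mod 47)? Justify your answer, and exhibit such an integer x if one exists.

x = 25

Take x = 25. Then 25² = 625 = 13·47 + 14, so 25² ≡ 14 (mod 47).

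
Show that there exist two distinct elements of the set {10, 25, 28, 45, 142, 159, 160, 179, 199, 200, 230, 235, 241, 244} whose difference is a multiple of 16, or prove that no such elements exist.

There is no such pair.

Reduce each element modulo 16: 10↦10, 25↦9, 28↦12, 45↦13, 142↦14, 159↦15, 160↦0, 179↦3, 199↦7, 200↦8, 230↦6, 235↦11, 241↦1, 244↦4.
No residue repeats among the 14 elements, so no pair has difference ≡ 0 (mod 16).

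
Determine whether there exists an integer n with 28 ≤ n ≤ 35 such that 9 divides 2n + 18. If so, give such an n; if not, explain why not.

The values of 2n + 18 for n = 28, 29, …, 35 are 74, 76, 78, 80, 82, 84, 86, 88; reduced mod 9 these are 2, 4, 6, 8, 1, 3, 5, 7.
The residue 0 does not occur, so no n in [28, 35] makes 2n + 18 a multiple of 9.

No, no such integer n in that range exists.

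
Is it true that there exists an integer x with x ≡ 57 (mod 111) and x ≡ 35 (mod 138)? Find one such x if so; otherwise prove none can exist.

Reduce both congruences modulo 3, which divides 111 and 138: they say x ≡ 57 (mod 3) and x ≡ 35 (mod 3).
However 57 ≡ 0 and 35 ≡ 2 (mod 3), and 0 ≠ 2.
Therefore no such x exists.

No such integer exists.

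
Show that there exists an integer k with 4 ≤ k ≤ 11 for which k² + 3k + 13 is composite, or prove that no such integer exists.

k = 9

At k = 9: 9² + 3·9 + 13 = 121 = 11·11, which is composite.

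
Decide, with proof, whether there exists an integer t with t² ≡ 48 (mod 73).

t = 11 works: 11² = 121, and 121 − 48 = 73 = 1·73.

t = 11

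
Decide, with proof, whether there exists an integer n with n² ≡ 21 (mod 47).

Take n = 16. Then 16² = 256 = 5·47 + 21, so 16² ≡ 21 (mod 47).

n = 16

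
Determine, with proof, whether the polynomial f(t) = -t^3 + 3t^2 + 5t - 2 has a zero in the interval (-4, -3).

f(-4) = 90 and f(-3) = 37, both positive, so a sign-change argument is unavailable; we show f keeps this sign on the whole interval.
Shift to the endpoint -3: with t = -3 − u (0 < u < 1), one computes f(-3 − u) = u^3 + 12u^2 + 40u + 37.
The nonzero coefficients here are all positive, so for u > 0 every term is positive (or zero), and the constant term 37 is strictly positive.
So f is strictly positive on (-4, -3); no root exists in the interval.

No.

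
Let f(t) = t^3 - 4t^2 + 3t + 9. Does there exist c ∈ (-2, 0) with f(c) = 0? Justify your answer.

Yes, such a c exists.

f(-2) = -21 and f(0) = 9, which have opposite signs.
As a polynomial, f is continuous on every closed interval.
By the Intermediate Value Theorem f must vanish at some point of (-2, 0).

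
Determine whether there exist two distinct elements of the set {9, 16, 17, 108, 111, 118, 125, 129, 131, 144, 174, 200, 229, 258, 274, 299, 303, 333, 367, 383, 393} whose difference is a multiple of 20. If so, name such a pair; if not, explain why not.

Both 9 and 129 leave remainder 9 on division by 20; their difference 120 = 6·20 is a multiple of 20.

9 and 129 are such a pair.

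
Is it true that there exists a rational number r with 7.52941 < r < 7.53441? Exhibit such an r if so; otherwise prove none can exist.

r = 113/15

Scale by 15: the interval becomes (112.94115, 113.01615), which contains the integer 113.
So r = 113/15 works: it is a ratio of integers, and dividing 15·7.52941 < 113 < 15·7.53441 through by 15 gives 7.52941 < 113/15 < 7.53441.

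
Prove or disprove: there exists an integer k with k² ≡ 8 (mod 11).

No such integer exists.

Computing k² mod 11 for k = 0, 1, …, 5 (enough, by the symmetry k ↦ 11 − k) gives 0, 1, 4, 9, 5, 3.
The set of squares mod 11 is therefore {0, 1, 3, 4, 5, 9}, which does not contain 8.
Therefore k² ≡ 8 (mod 11) has no solution.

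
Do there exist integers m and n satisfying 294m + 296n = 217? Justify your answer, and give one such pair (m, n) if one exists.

gcd(294, 296) = 2, so every integer of the form 294m + 296n is a multiple of 2.
But 217 is not a multiple of 2 (it leaves remainder 1).
Hence no integers m, n satisfy the equation.

No, no such integers exist.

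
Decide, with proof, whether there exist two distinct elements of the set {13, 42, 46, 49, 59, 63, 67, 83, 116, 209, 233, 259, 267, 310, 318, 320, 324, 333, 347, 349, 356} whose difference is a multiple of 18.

Yes: 13 and 49.

13 mod 18 = 13 and 49 mod 18 = 13, so 49 − 13 = 36 = 2·18.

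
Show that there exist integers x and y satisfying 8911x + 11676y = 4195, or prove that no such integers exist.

There are no such integers.

Any value of 8911x + 11676y is a multiple of gcd(8911, 11676) = 7.
However 4195 leaves remainder 2 on division by 7.
So the equation is unsolvable over ℤ.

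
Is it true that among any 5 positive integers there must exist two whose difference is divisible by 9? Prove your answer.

Take the 5 consecutive integers 40, 41, …, 44: their residues mod 9 are all distinct because 5 ≤ 9.
The differences between them range over 1, …, 4, none of which is divisible by 9.

No; for instance {40, 41, 42, 43, 44} is a counterexample.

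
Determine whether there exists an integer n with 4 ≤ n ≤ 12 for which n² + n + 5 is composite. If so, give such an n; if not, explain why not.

n = 8

At n = 8: 8² + 8 + 5 = 77 = 7·11, which is composite.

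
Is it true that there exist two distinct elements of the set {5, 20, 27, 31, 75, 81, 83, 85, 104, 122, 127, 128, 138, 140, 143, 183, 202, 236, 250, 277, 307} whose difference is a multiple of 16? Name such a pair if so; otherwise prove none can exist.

5 mod 16 = 5 and 85 mod 16 = 5, so 85 − 5 = 80 = 5·16.

The pair (5, 85) works.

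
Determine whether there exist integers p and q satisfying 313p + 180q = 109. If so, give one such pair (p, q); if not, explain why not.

Since gcd(313, 180) = 1, every integer is an integer combination of 313 and 180.
Euclidean algorithm: 313 = 1·180 + 133, 180 = 1·133 + 47, 133 = 2·47 + 39, 47 = 1·39 + 8, 39 = 4·8 + 7, 8 = 1·7 + 1, 7 = 7·1 + 0.
Unwinding: 1 = 8 − 1·7 = 8 − (39 − 4·8) = −39 + 5·8 = −39 + 5·(47 − 1·39) = 5·47 − 6·39 = 5·47 − 6·(133 − 2·47) = −6·133 + 17·47 = −6·133 + 17·(180 − 1·133) = 17·180 − 23·133 = 17·180 − 23·(313 − 1·180) = −23·313 + 40·180, i.e. 313·(-23) + 180·40 = 1.
Multiplying through by 109: p = (-23)·109 = -2507, q = 40·109 = 4360 is a solution.
Shifting by a multiple of (180, −313) keeps it a solution: p = -2507 + 14·180 = 13, q = 4360 − 14·313 = -22.
Check: 313·13 + 180·(-22) = 4069 − 3960 = 109. ✓

p = 13, q = -22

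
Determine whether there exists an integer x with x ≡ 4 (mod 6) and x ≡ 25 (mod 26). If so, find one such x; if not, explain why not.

No, no such integer exists.

Both moduli are multiples of 2 = gcd(6, 26), so any solution would satisfy x ≡ 4 and x ≡ 25 modulo 2 simultaneously.
But 4 mod 2 = 0 while 25 mod 2 = 1, a contradiction.
Hence the system has no solution.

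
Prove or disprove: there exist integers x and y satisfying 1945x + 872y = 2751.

x = 287, y = -637

1945 and 872 are coprime, so 1945x + 872y ranges over all of ℤ.
Run the Euclidean algorithm on 1945 and 872: 1945 = 2·872 + 201, 872 = 4·201 + 68, 201 = 2·68 + 65, 68 = 1·65 + 3, 65 = 21·3 + 2, 3 = 1·2 + 1, 2 = 2·1 + 0.
Working back up the chain: 1 = 3 − 1·2 = 3 − (65 − 21·3) = −65 + 22·3 = −65 + 22·(68 − 1·65) = 22·68 − 23·65 = 22·68 − 23·(201 − 2·68) = −23·201 + 68·68 = −23·201 + 68·(872 − 4·201) = 68·872 − 295·201 = 68·872 − 295·(1945 − 2·872) = −295·1945 + 658·872. So 1945·(-295) + 872·658 = 1.
Multiplying through by 2751: x = (-295)·2751 = -811545, y = 658·2751 = 1810158 is a solution.
Shifting by a multiple of (872, −1945) keeps it a solution: x = -811545 + 931·872 = 287, y = 1810158 − 931·1945 = -637.
Check: 1945·287 + 872·(-637) = 558215 − 555464 = 2751. ✓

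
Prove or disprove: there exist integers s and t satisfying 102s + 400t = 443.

Any value of 102s + 400t is a multiple of gcd(102, 400) = 2.
However 443 leaves remainder 1 on division by 2.
So the equation is unsolvable over ℤ.

No such integers exist.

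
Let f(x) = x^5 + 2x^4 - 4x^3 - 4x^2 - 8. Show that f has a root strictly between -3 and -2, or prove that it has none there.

f(-3) = -17 and f(-2) = 8, which have opposite signs.
As a polynomial, f is continuous on every closed interval.
By the Intermediate Value Theorem, f takes the value 0 somewhere in the open interval.

Such a root exists.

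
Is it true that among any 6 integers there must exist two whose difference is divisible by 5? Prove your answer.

Yes, this is always true.

Partition the integers by their residue mod 5; there are 5 classes.
With 6 integers and only 5 classes, the pigeonhole principle forces two of them, say a and b, into the same class.
Then a ≡ b (mod 5), i.e. 5 ∣ (a − b).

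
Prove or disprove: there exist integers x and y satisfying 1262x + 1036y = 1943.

Any value of 1262x + 1036y is a multiple of gcd(1262, 1036) = 2.
But 1943 is not a multiple of 2 (it leaves remainder 1).
Hence no integers x, y satisfy the equation.

No such integers exist.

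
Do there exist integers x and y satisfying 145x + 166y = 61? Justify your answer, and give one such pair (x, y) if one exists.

145 and 166 are coprime, so 145x + 166y ranges over all of ℤ.
Dividing repeatedly: 166 = 1·145 + 21, 145 = 6·21 + 19, 21 = 1·19 + 2, 19 = 9·2 + 1, 2 = 2·1 + 0.
Unwinding: 1 = 19 − 9·2 = 19 − 9·(21 − 1·19) = −9·21 + 10·19 = −9·21 + 10·(145 − 6·21) = 10·145 − 69·21 = 10·145 − 69·(166 − 1·145) = −69·166 + 79·145, i.e. 145·79 + 166·(-69) = 1.
Scaling by 61 gives the particular solution (x, y) = (4819, -4209).
Subtracting 29·166 from x and adding 29·145 to y gives the tidier solution (5, -4).
Indeed 145·5 + 166·(-4) = 725 − 664 = 61.

x = 5, y = -4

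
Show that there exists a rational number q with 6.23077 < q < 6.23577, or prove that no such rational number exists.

Multiplying by 17: 17·6.23077 = 105.92309 and 17·6.23577 = 106.00809, so the integer 106 lies strictly between them.
Dividing back, 6.23077 < 106/17 < 6.23577, and 106/17 is rational.

q = 106/17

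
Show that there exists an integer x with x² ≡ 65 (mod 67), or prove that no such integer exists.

Take x = 47. Then 47² = 2209 = 32·67 + 65, so 47² ≡ 65 (mod 67).

x = 47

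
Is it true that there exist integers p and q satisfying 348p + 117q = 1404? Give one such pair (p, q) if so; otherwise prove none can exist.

Since gcd(348, 117) = 3 and 1404 = 3·468, Bézout's identity guarantees a solution.
Dividing through by 3 reduces the equation to 116p + 39q = 468.
Dividing repeatedly: 116 = 2·39 + 38, 39 = 1·38 + 1, 38 = 38·1 + 0.
Working back up the chain: 1 = 39 − 1·38 = 39 − (116 − 2·39) = −116 + 3·39. So 116·(-1) + 39·3 = 1.
Scaling by 468 gives the particular solution (p, q) = (-468, 1404).
Shifting by a multiple of (39, −116) keeps it a solution: p = -468 + 12·39 = 0, q = 1404 − 12·116 = 12.
Check: 348·0 + 117·12 = 0 + 1404 = 1404. ✓

p = 0, q = 12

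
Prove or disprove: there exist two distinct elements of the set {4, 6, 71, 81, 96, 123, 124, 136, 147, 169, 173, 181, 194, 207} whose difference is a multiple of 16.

Residues mod 16: 4↦4, 6↦6, 71↦7, 81↦1, 96↦0, 123↦11, 124↦12, 136↦8, 147↦3, 169↦9, 173↦13, 181↦5, 194↦2, 207↦15.
All 14 residues are distinct, so no two elements differ by a multiple of 16.

There is no such pair.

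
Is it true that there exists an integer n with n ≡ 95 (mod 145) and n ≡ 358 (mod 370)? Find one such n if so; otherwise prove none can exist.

Reduce both congruences modulo 5, which divides 145 and 370: they say n ≡ 95 (mod 5) and n ≡ 358 (mod 5).
However 95 ≡ 0 and 358 ≡ 3 (mod 5), and 0 ≠ 3.
So no integer satisfies both congruences.

No such integer exists.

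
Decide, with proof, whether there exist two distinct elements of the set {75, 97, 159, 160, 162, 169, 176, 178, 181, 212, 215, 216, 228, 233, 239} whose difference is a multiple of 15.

Two integers differ by a multiple of 15 exactly when they have the same residue mod 15. The residues are 75↦0, 97↦7, 159↦9, 160↦10, 162↦12, 169↦4, 176↦11, 178↦13, 181↦1, 212↦2, 215↦5, 216↦6, 228↦3, 233↦8, 239↦14.
All 15 residues are distinct, so no two elements differ by a multiple of 15.

No such pair exists.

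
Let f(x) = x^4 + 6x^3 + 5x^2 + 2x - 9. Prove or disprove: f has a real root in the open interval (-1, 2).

f(-1) = -11 and f(2) = 79, which have opposite signs.
Since f is a polynomial it is continuous on [-1, 2].
By the Intermediate Value Theorem f must vanish at some point of (-1, 2).

Yes, f has a root in the interval.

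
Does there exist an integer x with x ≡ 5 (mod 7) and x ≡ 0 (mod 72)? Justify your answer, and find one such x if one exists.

x = 432

The moduli 7 and 72 are coprime, so by the Chinese Remainder Theorem a unique solution modulo 504 exists.
Any solution of the first congruence is x = 5 + 7t; substituting into the second, 7t ≡ 0 − 5 ≡ 67 (mod 72).
Since 7·31 = 217 = 3·72 + 1, the inverse of 7 mod 72 is 31.
Therefore t ≡ 31·67 = 2077 ≡ 61 (mod 72).
Taking t = 61 gives x = 5 + 7·61 = 432.
Check: 432 mod 7 = 5, 432 mod 72 = 0. ✓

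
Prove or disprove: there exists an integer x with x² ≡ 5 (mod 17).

Since (17 − x)² ≡ x² (mod 17), it suffices to square x = 0, 1, …, 8: the residues are 0, 1, 4, 9, 16, 8, 2, 15, 13.
The set of squares mod 17 is therefore {0, 1, 2, 4, 8, 9, 13, 15, 16}, which does not contain 5.
Hence no integer x has x² ≡ 5 (mod 17).

No such integer exists.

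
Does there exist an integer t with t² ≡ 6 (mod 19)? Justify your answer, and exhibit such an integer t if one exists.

t = 5

Take t = 5. Then 5² = 25 = 1·19 + 6, so 5² ≡ 6 (mod 19).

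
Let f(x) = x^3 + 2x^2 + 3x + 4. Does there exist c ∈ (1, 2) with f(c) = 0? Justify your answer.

Evaluate at the endpoints: f(1) = 10, f(2) = 26 — same sign (positive).
The derivative f'(x) = 3x^2 + 4x + 3 is a quadratic with discriminant 4² − 4·3·3 = -20 < 0; it never vanishes, so it is always positive (sign of the leading coefficient).
So f is strictly increasing; between 1 and 2 its values lie between f(1) = 10 and f(2) = 26, all positive. Therefore f has no root in (1, 2).

No such root exists.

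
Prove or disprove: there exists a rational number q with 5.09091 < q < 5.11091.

q = 51/10

Multiplying by 10: 10·5.09091 = 50.90910 and 10·5.11091 = 51.10910, so the integer 51 lies strictly between them.
So q = 51/10 works: it is a ratio of integers, and dividing 10·5.09091 < 51 < 10·5.11091 through by 10 gives 5.09091 < 51/10 < 5.11091.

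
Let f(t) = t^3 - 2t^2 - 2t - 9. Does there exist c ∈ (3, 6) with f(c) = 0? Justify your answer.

Yes, f has a root in the interval.

f(3) = -6 and f(6) = 123, which have opposite signs.
Since f is a polynomial it is continuous on [3, 6].
By the Intermediate Value Theorem, f takes the value 0 somewhere in the open interval.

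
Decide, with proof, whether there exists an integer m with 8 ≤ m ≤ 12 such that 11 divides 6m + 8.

There is no such integer m in that range.

At m = 8, 6·8 + 8 = 56 ≡ 1 (mod 11), and each step in m adds 6, giving residues 1, 7, 2, 8, 3 for m = 8, 9, …, 12.
Since 0 is absent from this list, 11 ∤ 6m + 8 for every m with 8 ≤ m ≤ 12.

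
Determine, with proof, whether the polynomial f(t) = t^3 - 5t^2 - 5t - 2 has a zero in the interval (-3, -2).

The endpoint values f(-3) = -59 and f(-2) = -20 are both negative. Claim: f(t) < 0 for every t in (-3, -2).
Shift to the endpoint -2: with t = -2 − u (0 < u < 1), one computes f(-2 − u) = -u^3 - 11u^2 - 27u - 20.
All 4 nonzero coefficients of this polynomial in u are negative; hence for u > 0 the value is a sum of negative terms (the constant -20 among them).
Therefore f(t) < 0 throughout (-3, -2), and f has no zero there.

f has no root in that interval.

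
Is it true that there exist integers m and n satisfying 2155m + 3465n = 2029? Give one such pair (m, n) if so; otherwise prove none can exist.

No such integers exist.

gcd(2155, 3465) = 5, so every integer of the form 2155m + 3465n is a multiple of 5.
However 2029 leaves remainder 4 on division by 5.
Hence no integers m, n satisfy the equation.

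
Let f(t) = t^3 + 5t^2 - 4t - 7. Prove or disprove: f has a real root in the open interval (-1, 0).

f(-1) = 1 and f(0) = -7, which have opposite signs.
f is continuous everywhere (it is a polynomial), in particular on [-1, 0].
By the Intermediate Value Theorem f must vanish at some point of (-1, 0).

Such a root exists.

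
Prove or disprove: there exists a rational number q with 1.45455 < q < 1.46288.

q = 19/13

Multiplying by 13: 13·1.45455 = 18.90915 and 13·1.46288 = 19.01744, so the integer 19 lies strictly between them.
So q = 19/13 works: it is a ratio of integers, and dividing 13·1.45455 < 19 < 13·1.46288 through by 13 gives 1.45455 < 19/13 < 1.46288.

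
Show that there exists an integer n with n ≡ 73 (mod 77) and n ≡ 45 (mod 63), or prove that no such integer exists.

n = 612

gcd(77, 63) = 7. A simultaneous solution exists iff 73 ≡ 45 (mod 7); here 73 mod 7 = 3 = 45 mod 7, so it does.
The integers ≡ 73 (mod 77) are 73, 150, 227, 304, 381, 458, 535, 612, …; their remainders mod 63 are 10, 24, 38, 52, 3, 17, 31, 45, so n = 612 is the first that is ≡ 45 (mod 63).
Check: 612 mod 77 = 73, 612 mod 63 = 45. ✓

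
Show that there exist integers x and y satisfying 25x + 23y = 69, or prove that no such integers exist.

Since gcd(25, 23) = 1, every integer is an integer combination of 25 and 23.
Euclidean algorithm: 25 = 1·23 + 2, 23 = 11·2 + 1, 2 = 2·1 + 0.
Working back up the chain: 1 = 23 − 11·2 = 23 − 11·(25 − 1·23) = −11·25 + 12·23. So 25·(-11) + 23·12 = 1.
Times 69: 25·(-759) + 23·828 = 69, so (-759, 828) solves it.
Adding 33·23 to x and subtracting 33·25 from y gives the tidier solution (0, 3).
Indeed 25·0 + 23·3 = 0 + 69 = 69.

x = 0, y = 3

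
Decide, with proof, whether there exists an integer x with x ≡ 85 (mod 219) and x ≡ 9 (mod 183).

Reduce both congruences modulo 3, which divides 219 and 183: they say x ≡ 85 (mod 3) and x ≡ 9 (mod 3).
But 85 mod 3 = 1 while 9 mod 3 = 0, a contradiction.
So no integer satisfies both congruences.

No, no such integer exists.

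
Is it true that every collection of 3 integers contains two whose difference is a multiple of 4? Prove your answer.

No; for instance {1, 2, 3} is a counterexample.

Take the 3 consecutive integers 1, 2, 3: their residues mod 4 are all distinct because 3 ≤ 4.
Any two of them differ by at most 2 < 4 and by at least 1, so no difference is a multiple of 4.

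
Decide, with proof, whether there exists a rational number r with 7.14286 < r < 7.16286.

Scale by 13: the interval becomes (92.85718, 93.11718), which contains the integer 93.
Hence 93/13 is a rational number with 7.14286 < 93/13 < 7.16286.

r = 93/13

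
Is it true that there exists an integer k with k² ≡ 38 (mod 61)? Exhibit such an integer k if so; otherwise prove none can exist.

No, no such integer exists.

61 is prime, so by Euler's criterion 38 is a square mod 61 iff 38^((61−1)/2) = 38^30 ≡ 1 (mod 61).
Squaring successively (mod 61): 38^2 = 1444 ≡ 41; 38^4 ≡ 41² = 1681 ≡ 34; 38^8 ≡ 34² = 1156 ≡ 58; 38^16 ≡ 58² = 3364 ≡ 9.
Since 30 = 16 + 8 + 4 + 2, 38^30 ≡ 9 · 58 · 34 · 41; multiplying out mod 61: 9·58 = 522 ≡ 34, then 34·34 = 1156 ≡ 58, then 58·41 = 2378 ≡ 60. Thus 38^30 ≡ 60 ≡ −1 (mod 61).
The value −1 means 38 is a non-residue modulo 61, so k² ≡ 38 (mod 61) is impossible.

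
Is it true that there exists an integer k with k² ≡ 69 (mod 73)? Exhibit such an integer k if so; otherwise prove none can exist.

k = 54 works: 54² = 2916, and 2916 − 69 = 2847 = 39·73.

k = 54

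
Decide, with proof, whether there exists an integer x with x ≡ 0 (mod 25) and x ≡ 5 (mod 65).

gcd(25, 65) = 5. A simultaneous solution exists iff 0 ≡ 5 (mod 5); here 0 mod 5 = 0 = 5 mod 5, so it does.
Write x = 0 + 25t. Then 25t ≡ 5 − 0 ≡ 5 (mod 65); dividing through by 5 gives 5t ≡ 1 (mod 13).
Since 5·8 = 40 = 3·13 + 1, the inverse of 5 mod 13 is 8.
Therefore t ≡ 8·1 = 8 (mod 13).
Then x = 0 + 25·8 = 200.
Verify: 200 = 8·25 + 0 and 200 = 3·65 + 5. ✓

x = 200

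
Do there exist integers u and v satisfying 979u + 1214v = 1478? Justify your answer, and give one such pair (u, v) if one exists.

u = 314, v = -252

979 and 1214 are coprime, so 979u + 1214v ranges over all of ℤ.
Dividing repeatedly: 1214 = 1·979 + 235, 979 = 4·235 + 39, 235 = 6·39 + 1, 39 = 39·1 + 0.
Back-substituting, 1 = 235 − 6·39 = 235 − 6·(979 − 4·235) = −6·979 + 25·235 = −6·979 + 25·(1214 − 1·979) = 25·1214 − 31·979; that is, 979·(-31) + 1214·25 = 1.
Multiplying through by 1478: u = (-31)·1478 = -45818, v = 25·1478 = 36950 is a solution.
Shifting by a multiple of (1214, −979) keeps it a solution: u = -45818 + 38·1214 = 314, v = 36950 − 38·979 = -252.
Check: 979·314 + 1214·(-252) = 307406 − 305928 = 1478. ✓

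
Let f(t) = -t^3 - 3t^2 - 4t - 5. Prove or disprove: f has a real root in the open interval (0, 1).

Evaluate at the endpoints: f(0) = -5, f(1) = -13 — same sign (negative).
The derivative f'(t) = -3t^2 - 6t - 4 is a quadratic with discriminant (-6)² − 4·(-3)·(-4) = -12 < 0; it never vanishes, so it is always negative (sign of the leading coefficient).
Hence f is strictly decreasing on ℝ, and in particular on [0, 1]. A strictly monotone function with same-sign endpoint values stays negative on the whole interval, so f has no zero in (0, 1).

No such root exists.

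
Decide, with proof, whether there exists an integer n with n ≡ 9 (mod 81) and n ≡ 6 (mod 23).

Since 81 and 23 share no common factor, CRT says the pair of congruences has a solution (unique mod 1863).
Write n = 9 + 81t and require 9 + 81t ≡ 6 (mod 23), i.e. 81t ≡ 20 (mod 23).
81 ≡ 12 (mod 23), so this reads 12t ≡ 20 (mod 23). Since 12·2 = 24 = 1·23 + 1, the inverse of 12 mod 23 is 2.
Multiplying by 2: t ≡ 2·20 = 40 ≡ 17 (mod 23).
Taking t = 17 gives n = 9 + 81·17 = 1386.
Indeed 1386 ≡ 9 (mod 81) and 1386 ≡ 6 (mod 23).

n = 1386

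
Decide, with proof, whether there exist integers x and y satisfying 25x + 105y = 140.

gcd(25, 105) = 5, and 5 divides 140, so integer solutions exist.
Dividing through by 5 reduces the equation to 5x + 21y = 28.
Run the Euclidean algorithm on 21 and 5: 21 = 4·5 + 1, 5 = 5·1 + 0.
Unwinding: 1 = 21 − 4·5, i.e. 5·(-4) + 21·1 = 1.
Times 28: 5·(-112) + 21·28 = 28, so (-112, 28) solves it.
Shifting by a multiple of (21, −5) keeps it a solution: x = -112 + 6·21 = 14, y = 28 − 6·5 = -2.
Check: 25·14 + 105·(-2) = 350 − 210 = 140. ✓

x = 14, y = -2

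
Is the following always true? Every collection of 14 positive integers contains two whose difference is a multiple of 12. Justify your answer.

There are exactly 12 possible remainders on division by 12.
Since 14 > 12, two of the 14 integers must share a residue class by the pigeonhole principle; call them a and b.
Their difference a − b is then a multiple of 12.

Yes, this is always true.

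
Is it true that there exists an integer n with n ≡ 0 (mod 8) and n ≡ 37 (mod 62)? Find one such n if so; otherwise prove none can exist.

Reduce both congruences modulo 2, which divides 8 and 62: they say n ≡ 0 (mod 2) and n ≡ 37 (mod 2).
These are incompatible: 0 − 37 = -37 is not divisible by 2.
Hence the system has no solution.

No, no such integer exists.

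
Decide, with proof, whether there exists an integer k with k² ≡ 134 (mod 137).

137 is prime, so by Euler's criterion 134 is a square mod 137 iff 134^((137−1)/2) = 134^68 ≡ 1 (mod 137).
Repeated squaring mod 137: 134^2 = 17956 ≡ 9; 134^4 ≡ 9² = 81 ≡ 81; 134^8 ≡ 81² = 6561 ≡ 122; 134^16 ≡ 122² = 14884 ≡ 88; 134^32 ≡ 88² = 7744 ≡ 72; 134^64 ≡ 72² = 5184 ≡ 115.
Since 68 = 64 + 4, 134^68 ≡ 115 · 81; multiplying out mod 137: 115·81 = 9315 ≡ 136. Thus 134^68 ≡ 136 ≡ −1 (mod 137).
By Euler's criterion 134 is a quadratic non-residue mod 137: no k satisfies k² ≡ 134 (mod 137).

No, no such integer exists.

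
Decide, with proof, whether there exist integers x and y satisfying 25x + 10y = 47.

gcd(25, 10) = 5, so every integer of the form 25x + 10y is a multiple of 5.
However 47 leaves remainder 2 on division by 5.
Therefore 25x + 10y = 47 has no solution in integers.

No such integers exist.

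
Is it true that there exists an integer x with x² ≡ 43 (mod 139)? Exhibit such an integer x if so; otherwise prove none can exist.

There is no such integer.

139 is prime, so by Euler's criterion 43 is a square mod 139 iff 43^((139−1)/2) = 43^69 ≡ 1 (mod 139).
Repeated squaring mod 139: 43^2 = 1849 ≡ 42; 43^4 ≡ 42² = 1764 ≡ 96; 43^8 ≡ 96² = 9216 ≡ 42; 43^16 ≡ 42² = 1764 ≡ 96; 43^32 ≡ 96² = 9216 ≡ 42; 43^64 ≡ 42² = 1764 ≡ 96.
Since 69 = 64 + 4 + 1, 43^69 ≡ 96 · 96 · 43; multiplying out mod 139: 96·96 = 9216 ≡ 42, then 42·43 = 1806 ≡ 138. Thus 43^69 ≡ 138 ≡ −1 (mod 139).
The value −1 means 43 is a non-residue modulo 139, so x² ≡ 43 (mod 139) is impossible.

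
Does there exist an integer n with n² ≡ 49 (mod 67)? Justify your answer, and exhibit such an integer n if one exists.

n = 60

Take n = 60. Then 60² = 3600 = 53·67 + 49, so 60² ≡ 49 (mod 67).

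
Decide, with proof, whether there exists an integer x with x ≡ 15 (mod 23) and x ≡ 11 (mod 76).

x = 1303

The moduli 23 and 76 are coprime, so by the Chinese Remainder Theorem a unique solution modulo 1748 exists.
Write x = 15 + 23t and require 15 + 23t ≡ 11 (mod 76), i.e. 23t ≡ 72 (mod 76).
To invert 23 modulo 76: 76 = 3·23 + 7, 23 = 3·7 + 2, 7 = 3·2 + 1, 2 = 2·1 + 0, and unwinding, 1 = 7 − 3·2 = 7 − 3·(23 − 3·7) = −3·23 + 10·7 = −3·23 + 10·(76 − 3·23) = 10·76 − 33·23. Thus 23⁻¹ ≡ -33 ≡ 43 (mod 76).
Multiplying by 43: t ≡ 43·72 = 3096 ≡ 56 (mod 76).
With t = 56: x = 15 + 23·56 = 1303.
Verify: 1303 = 56·23 + 15 and 1303 = 17·76 + 11. ✓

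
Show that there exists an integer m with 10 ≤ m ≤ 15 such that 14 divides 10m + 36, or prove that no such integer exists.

The values of 10m + 36 for m = 10, 11, …, 15 are 136, 146, 156, 166, 176, 186; reduced mod 14 these are 10, 6, 2, 12, 8, 4.
None is 0, so 14 never divides 10m + 36 on this range.

There is no such integer m in that range.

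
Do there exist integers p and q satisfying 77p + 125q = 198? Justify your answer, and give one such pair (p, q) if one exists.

p = 74, q = -44

Since gcd(77, 125) = 1, every integer is an integer combination of 77 and 125.
Run the Euclidean algorithm on 125 and 77: 125 = 1·77 + 48, 77 = 1·48 + 29, 48 = 1·29 + 19, 29 = 1·19 + 10, 19 = 1·10 + 9, 10 = 1·9 + 1, 9 = 9·1 + 0.
Unwinding: 1 = 10 − 1·9 = 10 − (19 − 1·10) = −19 + 2·10 = −19 + 2·(29 − 1·19) = 2·29 − 3·19 = 2·29 − 3·(48 − 1·29) = −3·48 + 5·29 = −3·48 + 5·(77 − 1·48) = 5·77 − 8·48 = 5·77 − 8·(125 − 1·77) = −8·125 + 13·77, i.e. 77·13 + 125·(-8) = 1.
Multiplying through by 198: p = 13·198 = 2574, q = (-8)·198 = -1584 is a solution.
Shifting by a multiple of (125, −77) keeps it a solution: p = 2574 − 20·125 = 74, q = -1584 + 20·77 = -44.
Check: 77·74 + 125·(-44) = 5698 − 5500 = 198. ✓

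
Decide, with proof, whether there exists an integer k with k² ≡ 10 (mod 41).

Take k = 25. Then 25² = 625 = 15·41 + 10, so 25² ≡ 10 (mod 41).

k = 25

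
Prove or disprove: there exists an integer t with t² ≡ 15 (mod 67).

Take t = 22. Then 22² = 484 = 7·67 + 15, so 22² ≡ 15 (mod 67).

t = 22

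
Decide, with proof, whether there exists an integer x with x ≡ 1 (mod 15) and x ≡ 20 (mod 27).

Reduce both congruences modulo 3, which divides 15 and 27: they say x ≡ 1 (mod 3) and x ≡ 20 (mod 3).
But 1 mod 3 = 1 while 20 mod 3 = 2, a contradiction.
Therefore no such x exists.

No, no such integer exists.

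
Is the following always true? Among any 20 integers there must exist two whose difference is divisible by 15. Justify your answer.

Yes, this is always true.

Each integer lies in one of the 15 residue classes modulo 15.
With 20 integers and only 15 classes, the pigeonhole principle forces two of them, say a and b, into the same class.
Their difference a − b is then a multiple of 15.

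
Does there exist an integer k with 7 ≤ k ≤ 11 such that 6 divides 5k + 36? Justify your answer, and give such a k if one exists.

There is no such integer k in that range.

The values of 5k + 36 for k = 7, 8, …, 11 are 71, 76, 81, 86, 91; reduced mod 6 these are 5, 4, 3, 2, 1.
None is 0, so 6 never divides 5k + 36 on this range.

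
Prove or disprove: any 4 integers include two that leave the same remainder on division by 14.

Take the 4 consecutive integers 66, 67, 68, 69: their residues mod 14 are all distinct because 4 ≤ 14.
So no two of them leave the same remainder on division by 14; the claim fails for this set.

No, the set {66, 67, 68, 69} is a counterexample.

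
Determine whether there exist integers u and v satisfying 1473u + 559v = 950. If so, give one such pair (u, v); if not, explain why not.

1473 and 559 are coprime, so 1473u + 559v ranges over all of ℤ.
Run the Euclidean algorithm on 1473 and 559: 1473 = 2·559 + 355, 559 = 1·355 + 204, 355 = 1·204 + 151, 204 = 1·151 + 53, 151 = 2·53 + 45, 53 = 1·45 + 8, 45 = 5·8 + 5, 8 = 1·5 + 3, 5 = 1·3 + 2, 3 = 1·2 + 1, 2 = 2·1 + 0.
Back-substituting, 1 = 3 − 1·2 = 3 − (5 − 1·3) = −5 + 2·3 = −5 + 2·(8 − 1·5) = 2·8 − 3·5 = 2·8 − 3·(45 − 5·8) = −3·45 + 17·8 = −3·45 + 17·(53 − 1·45) = 17·53 − 20·45 = 17·53 − 20·(151 − 2·53) = −20·151 + 57·53 = −20·151 + 57·(204 − 1·151) = 57·204 − 77·151 = 57·204 − 77·(355 − 1·204) = −77·355 + 134·204 = −77·355 + 134·(559 − 1·355) = 134·559 − 211·355 = 134·559 − 211·(1473 − 2·559) = −211·1473 + 556·559; that is, 1473·(-211) + 559·556 = 1.
Times 950: 1473·(-200450) + 559·528200 = 950, so (-200450, 528200) solves it.
The general solution is u = -200450 + 559k, v = 528200 − 1473k; taking k = 359 gives the smaller pair u = 231, v = -607.
Indeed 1473·231 + 559·(-607) = 340263 − 339313 = 950.

u = 231, v = -607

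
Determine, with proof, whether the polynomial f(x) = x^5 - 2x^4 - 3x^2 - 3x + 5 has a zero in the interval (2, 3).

f(2) = -13 and f(3) = 50, which have opposite signs.
As a polynomial, f is continuous on every closed interval.
By the Intermediate Value Theorem, f takes the value 0 somewhere in the open interval.

Yes, f has a root in the interval.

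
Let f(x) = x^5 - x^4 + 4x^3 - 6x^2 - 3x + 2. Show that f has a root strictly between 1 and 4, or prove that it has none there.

f(1) = -3 and f(4) = 918, which have opposite signs.
f is continuous everywhere (it is a polynomial), in particular on [1, 4].
By the Intermediate Value Theorem, f takes the value 0 somewhere in the open interval.

Yes, f has a root in the interval.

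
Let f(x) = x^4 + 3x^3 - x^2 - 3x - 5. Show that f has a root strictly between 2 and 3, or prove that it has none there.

f(2) = 25 and f(3) = 139, both positive, so a sign-change argument is unavailable; we show f keeps this sign on the whole interval.
Substitute x = 2 + u, where 0 < u < 1 on the interval. Expanding, f(2 + u) = u^4 + 11u^3 + 41u^2 + 61u + 25.
All 5 nonzero coefficients of this polynomial in u are positive; hence for u > 0 the value is a sum of positive terms (the constant 25 among them).
So f is strictly positive on (2, 3); no root exists in the interval.

No such root exists.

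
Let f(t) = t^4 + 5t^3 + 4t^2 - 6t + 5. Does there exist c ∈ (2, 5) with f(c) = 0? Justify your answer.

No.

f(2) = 65 and f(5) = 1325, both positive, so a sign-change argument is unavailable; we show f keeps this sign on the whole interval.
Shift to the endpoint 2: with t = 2 + u (0 < u < 3), one computes f(2 + u) = u^4 + 13u^3 + 58u^2 + 102u + 65.
All 5 nonzero coefficients of this polynomial in u are positive; hence for u > 0 the value is a sum of positive terms (the constant 65 among them).
So f is strictly positive on (2, 5); no root exists in the interval.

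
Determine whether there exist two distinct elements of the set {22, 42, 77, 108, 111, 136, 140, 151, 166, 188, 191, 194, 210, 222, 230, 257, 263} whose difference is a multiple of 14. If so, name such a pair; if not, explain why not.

Reduce each element mod 14: 22↦8, 42↦0, 77↦7, 108↦10, 111↦13, 136↦10, 140↦0, 151↦11, 166↦12, 188↦6, 191↦9, 194↦12, 210↦0, 222↦12, 230↦6, 257↦5, 263↦11. The residue 0 repeats (at 42 and 140), and 140 − 42 = 98 = 7·14.

42 and 140 are such a pair.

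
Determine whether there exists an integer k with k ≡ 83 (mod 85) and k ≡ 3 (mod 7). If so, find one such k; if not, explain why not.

gcd(85, 7) = 1, so the Chinese Remainder Theorem guarantees exactly one residue class mod 595 satisfying both.
Write k = 83 + 85t and require 83 + 85t ≡ 3 (mod 7), i.e. 85t ≡ 4 (mod 7).
85 ≡ 1 (mod 7), so this reads 1t ≡ 4 (mod 7). So t ≡ 4 (mod 7).
With t = 4: k = 83 + 85·4 = 423.
Verify: 423 = 4·85 + 83 and 423 = 60·7 + 3. ✓

k = 423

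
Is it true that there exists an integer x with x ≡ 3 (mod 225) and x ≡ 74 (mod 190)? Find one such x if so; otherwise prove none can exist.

Both moduli are multiples of 5 = gcd(225, 190), so any solution would satisfy x ≡ 3 and x ≡ 74 modulo 5 simultaneously.
These are incompatible: 3 − 74 = -71 is not divisible by 5.
Therefore no such x exists.

There is no such integer.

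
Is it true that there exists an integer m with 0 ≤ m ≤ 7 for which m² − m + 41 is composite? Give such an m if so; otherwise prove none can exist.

No such integer m in that range exists.

The values for m = 0, 1, …, 7 are 41, 41, 43, 47, 53, 61, 71, 83, and each of these is prime.
So no value in the range makes the expression composite.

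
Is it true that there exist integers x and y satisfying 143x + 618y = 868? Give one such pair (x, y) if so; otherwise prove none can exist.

x = 32, y = -6

143 and 618 are coprime, so 143x + 618y ranges over all of ℤ.
Dividing repeatedly: 618 = 4·143 + 46, 143 = 3·46 + 5, 46 = 9·5 + 1, 5 = 5·1 + 0.
Working back up the chain: 1 = 46 − 9·5 = 46 − 9·(143 − 3·46) = −9·143 + 28·46 = −9·143 + 28·(618 − 4·143) = 28·618 − 121·143. So 143·(-121) + 618·28 = 1.
Multiplying through by 868: x = (-121)·868 = -105028, y = 28·868 = 24304 is a solution.
The general solution is x = -105028 + 618k, y = 24304 − 143k; taking k = 170 gives the smaller pair x = 32, y = -6.
Indeed 143·32 + 618·(-6) = 4576 − 3708 = 868.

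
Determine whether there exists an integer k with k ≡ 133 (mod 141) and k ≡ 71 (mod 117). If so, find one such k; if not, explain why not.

Both moduli are multiples of 3 = gcd(141, 117), so any solution would satisfy k ≡ 133 and k ≡ 71 modulo 3 simultaneously.
However 133 ≡ 1 and 71 ≡ 2 (mod 3), and 1 ≠ 2.
Therefore no such k exists.

There is no such integer.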